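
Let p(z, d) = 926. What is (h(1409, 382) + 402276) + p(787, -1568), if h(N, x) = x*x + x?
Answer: 549508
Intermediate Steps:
h(N, x) = x + x**2 (h(N, x) = x**2 + x = x + x**2)
(h(1409, 382) + 402276) + p(787, -1568) = (382*(1 + 382) + 402276) + 926 = (382*383 + 402276) + 926 = (146306 + 402276) + 926 = 548582 + 926 = 549508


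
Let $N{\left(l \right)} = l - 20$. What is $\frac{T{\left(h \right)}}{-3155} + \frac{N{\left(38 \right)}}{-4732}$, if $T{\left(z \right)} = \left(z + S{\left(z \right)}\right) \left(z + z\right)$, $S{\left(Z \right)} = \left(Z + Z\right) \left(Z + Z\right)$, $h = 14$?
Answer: $- \frac{52894299}{7464730} \approx -7.0859$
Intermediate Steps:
$N{\left(l \right)} = -20 + l$ ($N{\left(l \right)} = l - 20 = -20 + l$)
$S{\left(Z \right)} = 4 Z^{2}$ ($S{\left(Z \right)} = 2 Z 2 Z = 4 Z^{2}$)
$T{\left(z \right)} = 2 z \left(z + 4 z^{2}\right)$ ($T{\left(z \right)} = \left(z + 4 z^{2}\right) \left(z + z\right) = \left(z + 4 z^{2}\right) 2 z = 2 z \left(z + 4 z^{2}\right)$)
$\frac{T{\left(h \right)}}{-3155} + \frac{N{\left(38 \right)}}{-4732} = \frac{14^{2} \left(2 + 8 \cdot 14\right)}{-3155} + \frac{-20 + 38}{-4732} = 196 \left(2 + 112\right) \left(- \frac{1}{3155}\right) + 18 \left(- \frac{1}{4732}\right) = 196 \cdot 114 \left(- \frac{1}{3155}\right) - \frac{9}{2366} = 22344 \left(- \frac{1}{3155}\right) - \frac{9}{2366} = - \frac{22344}{3155} - \frac{9}{2366} = - \frac{52894299}{7464730}$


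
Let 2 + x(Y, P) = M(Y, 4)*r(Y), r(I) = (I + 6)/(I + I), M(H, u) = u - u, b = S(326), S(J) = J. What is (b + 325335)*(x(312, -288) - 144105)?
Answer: -46930029727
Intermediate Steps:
b = 326
M(H, u) = 0
r(I) = (6 + I)/(2*I) (r(I) = (6 + I)/((2*I)) = (6 + I)*(1/(2*I)) = (6 + I)/(2*I))
x(Y, P) = -2 (x(Y, P) = -2 + 0*((6 + Y)/(2*Y)) = -2 + 0 = -2)
(b + 325335)*(x(312, -288) - 144105) = (326 + 325335)*(-2 - 144105) = 325661*(-144107) = -46930029727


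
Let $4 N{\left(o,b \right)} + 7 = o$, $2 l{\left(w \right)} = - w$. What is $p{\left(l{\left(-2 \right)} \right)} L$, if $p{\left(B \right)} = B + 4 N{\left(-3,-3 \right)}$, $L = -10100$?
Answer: $90900$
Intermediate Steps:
$l{\left(w \right)} = - \frac{w}{2}$ ($l{\left(w \right)} = \frac{\left(-1\right) w}{2} = - \frac{w}{2}$)
$N{\left(o,b \right)} = - \frac{7}{4} + \frac{o}{4}$
$p{\left(B \right)} = -10 + B$ ($p{\left(B \right)} = B + 4 \left(- \frac{7}{4} + \frac{1}{4} \left(-3\right)\right) = B + 4 \left(- \frac{7}{4} - \frac{3}{4}\right) = B + 4 \left(- \frac{5}{2}\right) = B - 10 = -10 + B$)
$p{\left(l{\left(-2 \right)} \right)} L = \left(-10 - -1\right) \left(-10100\right) = \left(-10 + 1\right) \left(-10100\right) = \left(-9\right) \left(-10100\right) = 90900$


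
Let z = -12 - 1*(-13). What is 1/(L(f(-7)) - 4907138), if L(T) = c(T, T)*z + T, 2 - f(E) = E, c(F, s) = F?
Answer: -1/4907120 ≈ -2.0379e-7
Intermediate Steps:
z = 1 (z = -12 + 13 = 1)
f(E) = 2 - E
L(T) = 2*T (L(T) = T*1 + T = T + T = 2*T)
1/(L(f(-7)) - 4907138) = 1/(2*(2 - 1*(-7)) - 4907138) = 1/(2*(2 + 7) - 4907138) = 1/(2*9 - 4907138) = 1/(18 - 4907138) = 1/(-4907120) = -1/4907120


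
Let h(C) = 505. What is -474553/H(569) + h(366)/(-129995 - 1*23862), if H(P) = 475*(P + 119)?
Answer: -73178334921/50280467600 ≈ -1.4554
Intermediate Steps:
H(P) = 56525 + 475*P (H(P) = 475*(119 + P) = 56525 + 475*P)
-474553/H(569) + h(366)/(-129995 - 1*23862) = -474553/(56525 + 475*569) + 505/(-129995 - 1*23862) = -474553/(56525 + 270275) + 505/(-129995 - 23862) = -474553/326800 + 505/(-153857) = -474553*1/326800 + 505*(-1/153857) = -474553/326800 - 505/153857 = -73178334921/50280467600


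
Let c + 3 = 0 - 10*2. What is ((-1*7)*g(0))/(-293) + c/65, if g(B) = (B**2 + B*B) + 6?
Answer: -4009/19045 ≈ -0.21050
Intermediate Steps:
g(B) = 6 + 2*B**2 (g(B) = (B**2 + B**2) + 6 = 2*B**2 + 6 = 6 + 2*B**2)
c = -23 (c = -3 + (0 - 10*2) = -3 + (0 - 20) = -3 - 20 = -23)
((-1*7)*g(0))/(-293) + c/65 = ((-1*7)*(6 + 2*0**2))/(-293) - 23/65 = -7*(6 + 2*0)*(-1/293) - 23*1/65 = -7*(6 + 0)*(-1/293) - 23/65 = -7*6*(-1/293) - 23/65 = -42*(-1/293) - 23/65 = 42/293 - 23/65 = -4009/19045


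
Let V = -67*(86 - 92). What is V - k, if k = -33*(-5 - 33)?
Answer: -852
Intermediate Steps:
V = 402 (V = -67*(-6) = 402)
k = 1254 (k = -33*(-38) = 1254)
V - k = 402 - 1*1254 = 402 - 1254 = -852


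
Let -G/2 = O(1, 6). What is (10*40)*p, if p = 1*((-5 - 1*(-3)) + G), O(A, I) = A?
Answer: -1600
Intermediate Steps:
G = -2 (G = -2*1 = -2)
p = -4 (p = 1*((-5 - 1*(-3)) - 2) = 1*((-5 + 3) - 2) = 1*(-2 - 2) = 1*(-4) = -4)
(10*40)*p = (10*40)*(-4) = 400*(-4) = -1600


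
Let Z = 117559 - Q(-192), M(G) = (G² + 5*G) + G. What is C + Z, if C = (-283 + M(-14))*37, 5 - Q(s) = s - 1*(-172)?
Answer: 111207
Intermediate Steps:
Q(s) = -167 - s (Q(s) = 5 - (s - 1*(-172)) = 5 - (s + 172) = 5 - (172 + s) = 5 + (-172 - s) = -167 - s)
M(G) = G² + 6*G
C = -6327 (C = (-283 - 14*(6 - 14))*37 = (-283 - 14*(-8))*37 = (-283 + 112)*37 = -171*37 = -6327)
Z = 117534 (Z = 117559 - (-167 - 1*(-192)) = 117559 - (-167 + 192) = 117559 - 1*25 = 117559 - 25 = 117534)
C + Z = -6327 + 117534 = 111207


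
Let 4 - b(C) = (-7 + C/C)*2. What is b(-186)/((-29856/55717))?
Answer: -55717/1866 ≈ -29.859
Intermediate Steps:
b(C) = 16 (b(C) = 4 - (-7 + C/C)*2 = 4 - (-7 + 1)*2 = 4 - (-6)*2 = 4 - 1*(-12) = 4 + 12 = 16)
b(-186)/((-29856/55717)) = 16/((-29856/55717)) = 16/((-29856*1/55717)) = 16/(-29856/55717) = 16*(-55717/29856) = -55717/1866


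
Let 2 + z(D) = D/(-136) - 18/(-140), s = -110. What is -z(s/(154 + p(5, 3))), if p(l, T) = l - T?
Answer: 692899/371280 ≈ 1.8662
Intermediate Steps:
z(D) = -131/70 - D/136 (z(D) = -2 + (D/(-136) - 18/(-140)) = -2 + (D*(-1/136) - 18*(-1/140)) = -2 + (-D/136 + 9/70) = -2 + (9/70 - D/136) = -131/70 - D/136)
-z(s/(154 + p(5, 3))) = -(-131/70 - (-55)/(68*(154 + (5 - 1*3)))) = -(-131/70 - (-55)/(68*(154 + (5 - 3)))) = -(-131/70 - (-55)/(68*(154 + 2))) = -(-131/70 - (-55)/(68*156)) = -(-131/70 - 1/136*(-55/78)) = -(-131/70 + 55/10608) = -1*(-692899/371280) = 692899/371280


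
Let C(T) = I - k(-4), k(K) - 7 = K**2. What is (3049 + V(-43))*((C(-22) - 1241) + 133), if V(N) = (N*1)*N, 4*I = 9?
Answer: -11057235/2 ≈ -5.5286e+6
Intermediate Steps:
I = 9/4 (I = (1/4)*9 = 9/4 ≈ 2.2500)
k(K) = 7 + K**2
V(N) = N**2 (V(N) = N*N = N**2)
C(T) = -83/4 (C(T) = 9/4 - (7 + (-4)**2) = 9/4 - (7 + 16) = 9/4 - 1*23 = 9/4 - 23 = -83/4)
(3049 + V(-43))*((C(-22) - 1241) + 133) = (3049 + (-43)**2)*((-83/4 - 1241) + 133) = (3049 + 1849)*(-5047/4 + 133) = 4898*(-4515/4) = -11057235/2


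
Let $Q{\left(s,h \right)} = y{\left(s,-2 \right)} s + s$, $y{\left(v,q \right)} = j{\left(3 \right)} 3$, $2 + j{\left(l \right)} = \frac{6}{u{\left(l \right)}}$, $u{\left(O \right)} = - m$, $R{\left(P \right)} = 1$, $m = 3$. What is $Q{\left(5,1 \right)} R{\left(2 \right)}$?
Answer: $-55$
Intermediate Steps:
$u{\left(O \right)} = -3$ ($u{\left(O \right)} = \left(-1\right) 3 = -3$)
$j{\left(l \right)} = -4$ ($j{\left(l \right)} = -2 + \frac{6}{-3} = -2 + 6 \left(- \frac{1}{3}\right) = -2 - 2 = -4$)
$y{\left(v,q \right)} = -12$ ($y{\left(v,q \right)} = \left(-4\right) 3 = -12$)
$Q{\left(s,h \right)} = - 11 s$ ($Q{\left(s,h \right)} = - 12 s + s = - 11 s$)
$Q{\left(5,1 \right)} R{\left(2 \right)} = \left(-11\right) 5 \cdot 1 = \left(-55\right) 1 = -55$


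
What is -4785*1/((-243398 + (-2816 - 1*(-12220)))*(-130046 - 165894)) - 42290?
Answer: -195233714439279/4616545624 ≈ -42290.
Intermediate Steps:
-4785*1/((-243398 + (-2816 - 1*(-12220)))*(-130046 - 165894)) - 42290 = -4785*(-1/(295940*(-243398 + (-2816 + 12220)))) - 42290 = -4785*(-1/(295940*(-243398 + 9404))) - 42290 = -4785/((-295940*(-233994))) - 42290 = -4785/69248184360 - 42290 = -4785*1/69248184360 - 42290 = -319/4616545624 - 42290 = -195233714439279/4616545624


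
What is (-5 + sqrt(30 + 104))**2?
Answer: (5 - sqrt(134))**2 ≈ 43.242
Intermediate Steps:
(-5 + sqrt(30 + 104))**2 = (-5 + sqrt(134))**2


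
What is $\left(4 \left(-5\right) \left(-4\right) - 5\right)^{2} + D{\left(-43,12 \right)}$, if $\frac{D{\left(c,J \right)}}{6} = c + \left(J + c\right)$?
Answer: $5181$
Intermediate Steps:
$D{\left(c,J \right)} = 6 J + 12 c$ ($D{\left(c,J \right)} = 6 \left(c + \left(J + c\right)\right) = 6 \left(J + 2 c\right) = 6 J + 12 c$)
$\left(4 \left(-5\right) \left(-4\right) - 5\right)^{2} + D{\left(-43,12 \right)} = \left(4 \left(-5\right) \left(-4\right) - 5\right)^{2} + \left(6 \cdot 12 + 12 \left(-43\right)\right) = \left(\left(-20\right) \left(-4\right) - 5\right)^{2} + \left(72 - 516\right) = \left(80 - 5\right)^{2} - 444 = 75^{2} - 444 = 5625 - 444 = 5181$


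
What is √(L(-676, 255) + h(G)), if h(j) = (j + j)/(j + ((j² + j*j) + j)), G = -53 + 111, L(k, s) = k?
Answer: I*√2353097/59 ≈ 26.0*I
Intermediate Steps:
G = 58
h(j) = 2*j/(2*j + 2*j²) (h(j) = (2*j)/(j + ((j² + j²) + j)) = (2*j)/(j + (2*j² + j)) = (2*j)/(j + (j + 2*j²)) = (2*j)/(2*j + 2*j²) = 2*j/(2*j + 2*j²))
√(L(-676, 255) + h(G)) = √(-676 + 1/(1 + 58)) = √(-676 + 1/59) = √(-39883/59) = I*√2353097/59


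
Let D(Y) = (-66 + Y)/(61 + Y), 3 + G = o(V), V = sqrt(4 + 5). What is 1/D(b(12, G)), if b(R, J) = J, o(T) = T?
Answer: -61/66 ≈ -0.92424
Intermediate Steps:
V = 3 (V = sqrt(9) = 3)
G = 0 (G = -3 + 3 = 0)
D(Y) = (-66 + Y)/(61 + Y)
1/D(b(12, G)) = 1/((-66 + 0)/(61 + 0)) = 1/(-66/61) = -61/66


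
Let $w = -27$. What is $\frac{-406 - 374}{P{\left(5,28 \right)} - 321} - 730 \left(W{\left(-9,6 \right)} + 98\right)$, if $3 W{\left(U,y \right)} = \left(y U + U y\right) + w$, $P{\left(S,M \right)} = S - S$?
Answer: $- \frac{4139570}{107} \approx -38688.0$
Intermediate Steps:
$P{\left(S,M \right)} = 0$
$W{\left(U,y \right)} = -9 + \frac{2 U y}{3}$ ($W{\left(U,y \right)} = \frac{\left(y U + U y\right) - 27}{3} = \frac{\left(U y + U y\right) - 27}{3} = \frac{2 U y - 27}{3} = \frac{-27 + 2 U y}{3} = -9 + \frac{2 U y}{3}$)
$\frac{-406 - 374}{P{\left(5,28 \right)} - 321} - 730 \left(W{\left(-9,6 \right)} + 98\right) = \frac{-406 - 374}{0 - 321} - 730 \left(\left(-9 + \frac{2}{3} \left(-9\right) 6\right) + 98\right) = - \frac{780}{-321} - 730 \left(\left(-9 - 36\right) + 98\right) = \left(-780\right) \left(- \frac{1}{321}\right) - 730 \left(-45 + 98\right) = \frac{260}{107} - 38690 = - \frac{4139570}{107}$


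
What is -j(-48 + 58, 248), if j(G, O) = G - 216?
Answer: 206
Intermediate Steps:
j(G, O) = -216 + G
-j(-48 + 58, 248) = -(-216 + (-48 + 58)) = -(-216 + 10) = -1*(-206) = 206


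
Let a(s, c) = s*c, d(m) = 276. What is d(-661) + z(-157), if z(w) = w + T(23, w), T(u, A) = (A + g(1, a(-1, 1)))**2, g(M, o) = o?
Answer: 25083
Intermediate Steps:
a(s, c) = c*s
T(u, A) = (-1 + A)**2 (T(u, A) = (A + 1*(-1))**2 = (A - 1)**2 = (-1 + A)**2)
z(w) = w + (-1 + w)**2
d(-661) + z(-157) = 276 + (-157 + (-1 - 157)**2) = 276 + (-157 + (-158)**2) = 276 + (-157 + 24964) = 276 + 24807 = 25083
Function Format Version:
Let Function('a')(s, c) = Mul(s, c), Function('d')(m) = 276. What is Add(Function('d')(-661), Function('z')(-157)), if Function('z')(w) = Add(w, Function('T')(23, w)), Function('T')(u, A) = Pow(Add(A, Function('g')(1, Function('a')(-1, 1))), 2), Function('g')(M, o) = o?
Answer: 25083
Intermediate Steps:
Function('a')(s, c) = Mul(c, s)
Function('T')(u, A) = Pow(Add(-1, A), 2) (Function('T')(u, A) = Pow(Add(A, Mul(1, -1)), 2) = Pow(Add(A, -1), 2) = Pow(Add(-1, A), 2))
Function('z')(w) = Add(w, Pow(Add(-1, w), 2))
Add(Function('d')(-661), Function('z')(-157)) = Add(276, Add(-157, Pow(Add(-1, -157), 2))) = Add(276, Add(-157, Pow(-158, 2))) = Add(276, Add(-157, 24964)) = Add(276, 24807) = 25083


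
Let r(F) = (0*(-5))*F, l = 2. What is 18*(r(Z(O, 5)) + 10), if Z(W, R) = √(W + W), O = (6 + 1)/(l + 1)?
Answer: 180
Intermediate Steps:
O = 7/3 (O = (6 + 1)/(2 + 1) = 7/3 ≈ 2.3333)
Z(W, R) = √2*√W (Z(W, R) = √(2*W) = √2*√W)
r(F) = 0 (r(F) = 0*F = 0)
18*(r(Z(O, 5)) + 10) = 18*(0 + 10) = 18*10 = 180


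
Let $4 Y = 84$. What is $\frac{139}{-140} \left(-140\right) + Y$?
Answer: $160$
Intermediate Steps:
$Y = 21$ ($Y = \frac{1}{4} \cdot 84 = 21$)
$\frac{139}{-140} \left(-140\right) + Y = \frac{139}{-140} \left(-140\right) + 21 = 139 \left(- \frac{1}{140}\right) \left(-140\right) + 21 = \left(- \frac{139}{140}\right) \left(-140\right) + 21 = 139 + 21 = 160$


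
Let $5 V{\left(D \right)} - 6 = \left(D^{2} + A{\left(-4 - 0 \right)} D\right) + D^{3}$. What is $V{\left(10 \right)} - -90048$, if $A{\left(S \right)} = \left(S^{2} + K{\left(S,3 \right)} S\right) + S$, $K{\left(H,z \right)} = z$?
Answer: $\frac{451346}{5} \approx 90269.0$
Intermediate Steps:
$A{\left(S \right)} = S^{2} + 4 S$ ($A{\left(S \right)} = \left(S^{2} + 3 S\right) + S = S^{2} + 4 S$)
$V{\left(D \right)} = \frac{6}{5} + \frac{D^{2}}{5} + \frac{D^{3}}{5}$ ($V{\left(D \right)} = \frac{6}{5} + \frac{\left(D^{2} + \left(-4 - 0\right) \left(4 - 4\right) D\right) + D^{3}}{5} = \frac{6}{5} + \frac{\left(D^{2} + \left(-4 + 0\right) \left(4 + \left(-4 + 0\right)\right) D\right) + D^{3}}{5} = \frac{6}{5} + \frac{\left(D^{2} + - 4 \left(4 - 4\right) D\right) + D^{3}}{5} = \frac{6}{5} + \frac{\left(D^{2} + \left(-4\right) 0 D\right) + D^{3}}{5} = \frac{6}{5} + \frac{\left(D^{2} + 0 D\right) + D^{3}}{5} = \frac{6}{5} + \frac{\left(D^{2} + 0\right) + D^{3}}{5} = \frac{6}{5} + \frac{D^{2} + D^{3}}{5} = \frac{6}{5} + \left(\frac{D^{2}}{5} + \frac{D^{3}}{5}\right) = \frac{6}{5} + \frac{D^{2}}{5} + \frac{D^{3}}{5}$)
$V{\left(10 \right)} - -90048 = \left(\frac{6}{5} + \frac{10^{2}}{5} + \frac{10^{3}}{5}\right) - -90048 = \left(\frac{6}{5} + \frac{1}{5} \cdot 100 + \frac{1}{5} \cdot 1000\right) + 90048 = \left(\frac{6}{5} + 20 + 200\right) + 90048 = \frac{1106}{5} + 90048 = \frac{451346}{5}$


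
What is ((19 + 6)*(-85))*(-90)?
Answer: 191250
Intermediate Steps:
((19 + 6)*(-85))*(-90) = (25*(-85))*(-90) = -2125*(-90) = 191250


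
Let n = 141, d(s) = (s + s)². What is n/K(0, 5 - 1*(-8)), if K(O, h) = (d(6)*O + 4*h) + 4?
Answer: 141/56 ≈ 2.5179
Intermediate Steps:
d(s) = 4*s² (d(s) = (2*s)² = 4*s²)
K(O, h) = 4 + 4*h + 144*O (K(O, h) = ((4*6²)*O + 4*h) + 4 = ((4*36)*O + 4*h) + 4 = (144*O + 4*h) + 4 = (4*h + 144*O) + 4 = 4 + 4*h + 144*O)
n/K(0, 5 - 1*(-8)) = 141/(4 + 4*(5 - 1*(-8)) + 144*0) = 141/(4 + 4*(5 + 8) + 0) = 141/(4 + 4*13 + 0) = 141/(4 + 52 + 0) = 141/56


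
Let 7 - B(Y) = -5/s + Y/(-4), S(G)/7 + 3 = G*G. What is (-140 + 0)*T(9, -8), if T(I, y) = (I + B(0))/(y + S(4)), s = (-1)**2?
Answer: -2940/83 ≈ -35.422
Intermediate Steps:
S(G) = -21 + 7*G**2 (S(G) = -21 + 7*(G*G) = -21 + 7*G**2)
s = 1
B(Y) = 12 + Y/4 (B(Y) = 7 - (-5/1 + Y/(-4)) = 7 - (-5*1 + Y*(-1/4)) = 7 - (-5 - Y/4) = 7 + (5 + Y/4) = 12 + Y/4)
T(I, y) = (12 + I)/(91 + y) (T(I, y) = (I + (12 + (1/4)*0))/(y + (-21 + 7*4**2)) = (I + (12 + 0))/(y + (-21 + 7*16)) = (I + 12)/(y + (-21 + 112)) = (12 + I)/(y + 91) = (12 + I)/(91 + y))
(-140 + 0)*T(9, -8) = (-140 + 0)*((12 + 9)/(91 - 8)) = -140*21/83 = -2940/83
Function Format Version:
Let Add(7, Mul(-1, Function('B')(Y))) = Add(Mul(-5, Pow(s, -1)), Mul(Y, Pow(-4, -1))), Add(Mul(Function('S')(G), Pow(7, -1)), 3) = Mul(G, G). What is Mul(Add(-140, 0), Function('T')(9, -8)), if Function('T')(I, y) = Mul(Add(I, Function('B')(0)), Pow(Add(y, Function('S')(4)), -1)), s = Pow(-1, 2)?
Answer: Rational(-2940, 83) ≈ -35.422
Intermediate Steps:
Function('S')(G) = Add(-21, Mul(7, Pow(G, 2))) (Function('S')(G) = Add(-21, Mul(7, Mul(G, G))) = Add(-21, Mul(7, Pow(G, 2))))
s = 1
Function('B')(Y) = Add(12, Mul(Rational(1, 4), Y)) (Function('B')(Y) = Add(7, Mul(-1, Add(Mul(-5, Pow(1, -1)), Mul(Y, Pow(-4, -1))))) = Add(7, Mul(-1, Add(Mul(-5, 1), Mul(Y, Rational(-1, 4))))) = Add(7, Mul(-1, Add(-5, Mul(Rational(-1, 4), Y)))) = Add(7, Add(5, Mul(Rational(1, 4), Y))) = Add(12, Mul(Rational(1, 4), Y)))
Function('T')(I, y) = Mul(Pow(Add(91, y), -1), Add(12, I)) (Function('T')(I, y) = Mul(Add(I, Add(12, Mul(Rational(1, 4), 0))), Pow(Add(y, Add(-21, Mul(7, Pow(4, 2)))), -1)) = Mul(Add(I, Add(12, 0)), Pow(Add(y, Add(-21, Mul(7, 16))), -1)) = Mul(Add(I, 12), Pow(Add(y, Add(-21, 112)), -1)) = Mul(Add(12, I), Pow(Add(y, 91), -1)) = Mul(Add(12, I), Pow(Add(91, y), -1)) = Mul(Pow(Add(91, y), -1), Add(12, I)))
Mul(Add(-140, 0), Function('T')(9, -8)) = Mul(Add(-140, 0), Mul(Pow(Add(91, -8), -1), Add(12, 9))) = Mul(-140, Mul(Pow(83, -1), 21)) = Mul(-140, Mul(Rational(1, 83), 21)) = Mul(-140, Rational(21, 83)) = Rational(-2940, 83)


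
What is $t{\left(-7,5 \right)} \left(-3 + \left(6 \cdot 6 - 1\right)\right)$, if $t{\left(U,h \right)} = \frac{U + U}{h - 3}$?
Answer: $-224$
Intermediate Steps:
$t{\left(U,h \right)} = \frac{2 U}{-3 + h}$
$t{\left(-7,5 \right)} \left(-3 + \left(6 \cdot 6 - 1\right)\right) = 2 \left(-7\right) \frac{1}{-3 + 5} \left(-3 + \left(6 \cdot 6 - 1\right)\right) = 2 \left(-7\right) \frac{1}{2} \left(-3 + \left(36 - 1\right)\right) = 2 \left(-7\right) \frac{1}{2} \left(-3 + 35\right) = \left(-7\right) 32 = -224$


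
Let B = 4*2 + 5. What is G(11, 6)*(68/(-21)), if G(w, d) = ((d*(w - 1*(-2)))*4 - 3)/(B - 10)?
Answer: -7004/21 ≈ -333.52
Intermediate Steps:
B = 13 (B = 8 + 5 = 13)
G(w, d) = -1 + 4*d*(2 + w)/3 (G(w, d) = ((d*(w - 1*(-2)))*4 - 3)/(13 - 10) = ((d*(w + 2))*4 - 3)/3 = ((d*(2 + w))*4 - 3)*(⅓) = (4*d*(2 + w) - 3)*(⅓) = (-3 + 4*d*(2 + w))*(⅓) = -1 + 4*d*(2 + w)/3)
G(11, 6)*(68/(-21)) = (-1 + (8/3)*6 + (4/3)*6*11)*(68/(-21)) = (-1 + 16 + 88)*(68*(-1/21)) = 103*(-68/21) = -7004/21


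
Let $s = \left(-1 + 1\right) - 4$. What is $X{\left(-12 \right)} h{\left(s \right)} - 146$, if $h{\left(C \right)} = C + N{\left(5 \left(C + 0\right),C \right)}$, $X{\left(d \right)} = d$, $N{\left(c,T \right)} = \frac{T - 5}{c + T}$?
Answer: $- \frac{205}{2} \approx -102.5$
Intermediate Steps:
$N{\left(c,T \right)} = \frac{-5 + T}{T + c}$
$s = -4$ ($s = 0 - 4 = -4$)
$h{\left(C \right)} = C + \frac{-5 + C}{6 C}$ ($h{\left(C \right)} = C + \frac{-5 + C}{C + 5 \left(C + 0\right)} = C + \frac{-5 + C}{C + 5 C} = C + \frac{-5 + C}{6 C}$)
$X{\left(-12 \right)} h{\left(s \right)} - 146 = - 12 \left(\frac{1}{6} - 4 - \frac{5}{6 \left(-4\right)}\right) - 146 = - 12 \left(\frac{1}{6} - 4 - - \frac{5}{24}\right) - 146 = - 12 \left(\frac{1}{6} - 4 + \frac{5}{24}\right) - 146 = \left(-12\right) \left(- \frac{29}{8}\right) - 146 = \frac{87}{2} - 146 = - \frac{205}{2}$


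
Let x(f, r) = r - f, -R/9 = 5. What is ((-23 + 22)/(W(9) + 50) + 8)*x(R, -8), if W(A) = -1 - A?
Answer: 11803/40 ≈ 295.08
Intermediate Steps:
R = -45 (R = -9*5 = -45)
((-23 + 22)/(W(9) + 50) + 8)*x(R, -8) = ((-23 + 22)/((-1 - 1*9) + 50) + 8)*(-8 - 1*(-45)) = (-1/((-1 - 9) + 50) + 8)*(-8 + 45) = (-1/(-10 + 50) + 8)*37 = (-1/40 + 8)*37 = (319/40)*37 = 11803/40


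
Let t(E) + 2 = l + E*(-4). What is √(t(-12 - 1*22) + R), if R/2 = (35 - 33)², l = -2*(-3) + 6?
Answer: √154 ≈ 12.410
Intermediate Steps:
l = 12 (l = 6 + 6 = 12)
t(E) = 10 - 4*E (t(E) = -2 + (12 + E*(-4)) = -2 + (12 - 4*E) = 10 - 4*E)
R = 8 (R = 2*(35 - 33)² = 2*2² = 2*4 = 8)
√(t(-12 - 1*22) + R) = √((10 - 4*(-12 - 1*22)) + 8) = √((10 - 4*(-12 - 22)) + 8) = √((10 - 4*(-34)) + 8) = √((10 + 136) + 8) = √(146 + 8) = √154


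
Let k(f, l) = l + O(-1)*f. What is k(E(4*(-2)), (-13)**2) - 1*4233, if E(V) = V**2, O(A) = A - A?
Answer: -4064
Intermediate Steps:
O(A) = 0
k(f, l) = l (k(f, l) = l + 0*f = l + 0 = l)
k(E(4*(-2)), (-13)**2) - 1*4233 = (-13)**2 - 1*4233 = 169 - 4233 = -4064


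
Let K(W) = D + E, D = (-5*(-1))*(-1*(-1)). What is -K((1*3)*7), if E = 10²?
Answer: -105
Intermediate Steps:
D = 5 (D = 5*1 = 5)
E = 100
K(W) = 105 (K(W) = 5 + 100 = 105)
-K((1*3)*7) = -1*105 = -105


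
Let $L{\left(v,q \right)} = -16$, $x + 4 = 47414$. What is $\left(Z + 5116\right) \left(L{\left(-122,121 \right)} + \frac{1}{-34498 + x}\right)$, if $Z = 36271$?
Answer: $- \frac{8550181717}{12912} \approx -6.6219 \cdot 10^{5}$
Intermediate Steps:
$x = 47410$ ($x = -4 + 47414 = 47410$)
$\left(Z + 5116\right) \left(L{\left(-122,121 \right)} + \frac{1}{-34498 + x}\right) = \left(36271 + 5116\right) \left(-16 + \frac{1}{-34498 + 47410}\right) = 41387 \left(-16 + \frac{1}{12912}\right) = 41387 \left(- \frac{206591}{12912}\right) = - \frac{8550181717}{12912}$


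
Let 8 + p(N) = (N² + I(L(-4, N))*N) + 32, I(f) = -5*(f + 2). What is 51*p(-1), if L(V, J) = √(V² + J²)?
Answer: 1785 + 255*√17 ≈ 2836.4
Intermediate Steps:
L(V, J) = √(J² + V²)
I(f) = -10 - 5*f (I(f) = -5*(2 + f) = -10 - 5*f)
p(N) = 24 + N² + N*(-10 - 5*√(16 + N²)) (p(N) = -8 + ((N² + (-10 - 5*√(N² + (-4)²))*N) + 32) = -8 + ((N² + (-10 - 5*√(N² + 16))*N) + 32) = -8 + ((N² + (-10 - 5*√(16 + N²))*N) + 32) = -8 + ((N² + N*(-10 - 5*√(16 + N²))) + 32) = -8 + (32 + N² + N*(-10 - 5*√(16 + N²))) = 24 + N² + N*(-10 - 5*√(16 + N²)))
51*p(-1) = 51*(24 + (-1)² - 5*(-1)*(2 + √(16 + (-1)²))) = 51*(24 + 1 - 5*(-1)*(2 + √(16 + 1))) = 51*(24 + 1 - 5*(-1)*(2 + √17)) = 51*(24 + 1 + (10 + 5*√17)) = 51*(35 + 5*√17) = 1785 + 255*√17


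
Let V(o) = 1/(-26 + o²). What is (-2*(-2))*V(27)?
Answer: 4/703 ≈ 0.0056899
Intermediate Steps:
(-2*(-2))*V(27) = (-2*(-2))/(-26 + 27²) = 4/(-26 + 729) = 4/703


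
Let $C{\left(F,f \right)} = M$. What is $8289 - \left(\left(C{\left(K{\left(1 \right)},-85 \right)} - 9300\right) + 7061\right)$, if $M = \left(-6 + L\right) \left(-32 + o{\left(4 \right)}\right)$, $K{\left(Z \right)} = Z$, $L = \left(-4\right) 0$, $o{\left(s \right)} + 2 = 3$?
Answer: $10342$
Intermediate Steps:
$o{\left(s \right)} = 1$ ($o{\left(s \right)} = -2 + 3 = 1$)
$L = 0$
$M = 186$ ($M = \left(-6 + 0\right) \left(-32 + 1\right) = \left(-6\right) \left(-31\right) = 186$)
$C{\left(F,f \right)} = 186$
$8289 - \left(\left(C{\left(K{\left(1 \right)},-85 \right)} - 9300\right) + 7061\right) = 8289 - \left(\left(186 - 9300\right) + 7061\right) = 8289 - \left(-9114 + 7061\right) = 8289 - -2053 = 8289 + 2053 = 10342$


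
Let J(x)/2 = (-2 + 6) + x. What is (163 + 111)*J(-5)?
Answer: -548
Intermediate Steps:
J(x) = 8 + 2*x (J(x) = 2*((-2 + 6) + x) = 2*(4 + x) = 8 + 2*x)
(163 + 111)*J(-5) = (163 + 111)*(8 + 2*(-5)) = 274*(8 - 10) = 274*(-2) = -548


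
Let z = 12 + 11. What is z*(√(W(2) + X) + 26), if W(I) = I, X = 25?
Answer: 598 + 69*√3 ≈ 717.51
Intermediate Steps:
z = 23
z*(√(W(2) + X) + 26) = 23*(√(2 + 25) + 26) = 23*(√27 + 26) = 23*(3*√3 + 26) = 23*(26 + 3*√3) = 598 + 69*√3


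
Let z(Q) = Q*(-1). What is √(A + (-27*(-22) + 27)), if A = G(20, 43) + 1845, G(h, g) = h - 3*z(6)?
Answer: 2*√626 ≈ 50.040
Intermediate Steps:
z(Q) = -Q
G(h, g) = 18 + h (G(h, g) = h - (-3)*6 = h - 3*(-6) = h + 18 = 18 + h)
A = 1883 (A = (18 + 20) + 1845 = 38 + 1845 = 1883)
√(A + (-27*(-22) + 27)) = √(1883 + (-27*(-22) + 27)) = √(1883 + (594 + 27)) = √(1883 + 621) = √2504 = 2*√626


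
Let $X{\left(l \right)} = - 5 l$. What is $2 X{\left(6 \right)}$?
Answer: $-60$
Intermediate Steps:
$2 X{\left(6 \right)} = 2 \left(\left(-5\right) 6\right) = 2 \left(-30\right) = -60$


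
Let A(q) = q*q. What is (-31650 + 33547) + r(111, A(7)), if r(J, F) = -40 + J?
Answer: 1968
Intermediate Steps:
A(q) = q²
(-31650 + 33547) + r(111, A(7)) = (-31650 + 33547) + (-40 + 111) = 1897 + 71 = 1968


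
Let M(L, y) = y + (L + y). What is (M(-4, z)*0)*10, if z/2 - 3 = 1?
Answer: 0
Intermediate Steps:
z = 8 (z = 6 + 2*1 = 6 + 2 = 8)
M(L, y) = L + 2*y
(M(-4, z)*0)*10 = ((-4 + 2*8)*0)*10 = ((-4 + 16)*0)*10 = (12*0)*10 = 0*10 = 0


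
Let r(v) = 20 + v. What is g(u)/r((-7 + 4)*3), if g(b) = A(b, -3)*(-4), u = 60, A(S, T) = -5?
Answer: 20/11 ≈ 1.8182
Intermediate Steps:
g(b) = 20 (g(b) = -5*(-4) = 20)
g(u)/r((-7 + 4)*3) = 20/(20 + (-7 + 4)*3) = 20/(20 - 3*3) = 20/(20 - 9) = 20/11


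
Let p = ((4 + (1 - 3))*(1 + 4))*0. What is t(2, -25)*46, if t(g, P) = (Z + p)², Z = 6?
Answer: 1656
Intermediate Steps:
p = 0 (p = ((4 - 2)*5)*0 = (2*5)*0 = 10*0 = 0)
t(g, P) = 36 (t(g, P) = (6 + 0)² = 6² = 36)
t(2, -25)*46 = 36*46 = 1656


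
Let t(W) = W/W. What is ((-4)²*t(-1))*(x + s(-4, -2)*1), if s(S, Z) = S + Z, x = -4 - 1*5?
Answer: -240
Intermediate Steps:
t(W) = 1
x = -9 (x = -4 - 5 = -9)
((-4)²*t(-1))*(x + s(-4, -2)*1) = ((-4)²*1)*(-9 + (-4 - 2)*1) = (16*1)*(-9 - 6*1) = 16*(-9 - 6) = 16*(-15) = -240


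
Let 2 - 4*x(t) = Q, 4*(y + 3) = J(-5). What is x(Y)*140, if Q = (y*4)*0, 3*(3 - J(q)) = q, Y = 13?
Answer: 70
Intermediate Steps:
J(q) = 3 - q/3
y = -11/6 (y = -3 + (3 - 1/3*(-5))/4 = -3 + (3 + 5/3)/4 = -3 + (1/4)*(14/3) = -3 + 7/6 = -11/6 ≈ -1.8333)
Q = 0 (Q = -11/6*4*0 = -22/3*0 = 0)
x(t) = 1/2 (x(t) = 1/2 - 1/4*0 = 1/2 + 0 = 1/2)
x(Y)*140 = (1/2)*140 = 70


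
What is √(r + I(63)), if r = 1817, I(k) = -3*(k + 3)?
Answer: √1619 ≈ 40.237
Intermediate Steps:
I(k) = -9 - 3*k (I(k) = -3*(3 + k) = -9 - 3*k)
√(r + I(63)) = √(1817 + (-9 - 3*63)) = √(1817 + (-9 - 189)) = √(1817 - 198) = √1619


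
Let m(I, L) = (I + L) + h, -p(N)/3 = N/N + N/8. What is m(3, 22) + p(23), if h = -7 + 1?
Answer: 59/8 ≈ 7.3750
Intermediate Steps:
p(N) = -3 - 3*N/8 (p(N) = -3*(N/N + N/8) = -3*(1 + N*(1/8)) = -3*(1 + N/8) = -3 - 3*N/8)
h = -6
m(I, L) = -6 + I + L (m(I, L) = (I + L) - 6 = -6 + I + L)
m(3, 22) + p(23) = (-6 + 3 + 22) + (-3 - 3/8*23) = 19 + (-3 - 69/8) = 19 - 93/8 = 59/8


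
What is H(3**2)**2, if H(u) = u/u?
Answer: 1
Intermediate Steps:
H(u) = 1
H(3**2)**2 = 1**2 = 1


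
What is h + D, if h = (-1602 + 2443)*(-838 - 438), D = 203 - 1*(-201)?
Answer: -1072712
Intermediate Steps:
D = 404 (D = 203 + 201 = 404)
h = -1073116 (h = 841*(-1276) = -1073116)
h + D = -1073116 + 404 = -1072712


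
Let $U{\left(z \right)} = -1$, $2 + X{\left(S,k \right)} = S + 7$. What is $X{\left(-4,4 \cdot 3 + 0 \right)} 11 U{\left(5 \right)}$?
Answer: $-11$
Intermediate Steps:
$X{\left(S,k \right)} = 5 + S$ ($X{\left(S,k \right)} = -2 + \left(S + 7\right) = -2 + \left(7 + S\right) = 5 + S$)
$X{\left(-4,4 \cdot 3 + 0 \right)} 11 U{\left(5 \right)} = \left(5 - 4\right) 11 \left(-1\right) = 1 \cdot 11 \left(-1\right) = 11 \left(-1\right) = -11$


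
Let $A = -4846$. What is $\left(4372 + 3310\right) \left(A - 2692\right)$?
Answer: $-57906916$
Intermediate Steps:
$\left(4372 + 3310\right) \left(A - 2692\right) = \left(4372 + 3310\right) \left(-4846 - 2692\right) = 7682 \left(-7538\right) = -57906916$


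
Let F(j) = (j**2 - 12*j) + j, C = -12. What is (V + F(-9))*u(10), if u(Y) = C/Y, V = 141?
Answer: -1926/5 ≈ -385.20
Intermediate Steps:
u(Y) = -12/Y
F(j) = j**2 - 11*j
(V + F(-9))*u(10) = (141 - 9*(-11 - 9))*(-12/10) = (141 - 9*(-20))*(-12*1/10) = (141 + 180)*(-6/5) = 321*(-6/5) = -1926/5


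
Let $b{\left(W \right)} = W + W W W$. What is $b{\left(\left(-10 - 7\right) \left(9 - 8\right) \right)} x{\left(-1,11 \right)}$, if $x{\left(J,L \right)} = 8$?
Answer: $-39440$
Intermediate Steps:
$b{\left(W \right)} = W + W^{3}$ ($b{\left(W \right)} = W + W W^{2} = W + W^{3}$)
$b{\left(\left(-10 - 7\right) \left(9 - 8\right) \right)} x{\left(-1,11 \right)} = \left(\left(-10 - 7\right) \left(9 - 8\right) + \left(\left(-10 - 7\right) \left(9 - 8\right)\right)^{3}\right) 8 = \left(\left(-17\right) 1 + \left(\left(-17\right) 1\right)^{3}\right) 8 = \left(-17 + \left(-17\right)^{3}\right) 8 = \left(-17 - 4913\right) 8 = \left(-4930\right) 8 = -39440$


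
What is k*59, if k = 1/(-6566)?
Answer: -59/6566 ≈ -0.0089857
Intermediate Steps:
k = -1/6566 ≈ -0.00015230
k*59 = -1/6566*59 = -59/6566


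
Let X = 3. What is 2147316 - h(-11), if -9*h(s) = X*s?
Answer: 6441937/3 ≈ 2.1473e+6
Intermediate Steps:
h(s) = -s/3
2147316 - h(-11) = 2147316 - (-1)*(-11)/3 = 2147316 - 1*11/3 = 2147316 - 11/3 = 6441937/3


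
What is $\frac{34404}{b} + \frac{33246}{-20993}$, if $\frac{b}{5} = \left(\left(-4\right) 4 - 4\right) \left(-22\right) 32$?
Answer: $- \frac{404568807}{369476800} \approx -1.095$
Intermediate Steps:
$b = 70400$ ($b = 5 \left(\left(-4\right) 4 - 4\right) \left(-22\right) 32 = 5 \left(-16 - 4\right) \left(-22\right) 32 = 5 \left(-20\right) \left(-22\right) 32 = 5 \cdot 440 \cdot 32 = 5 \cdot 14080 = 70400$)
$\frac{34404}{b} + \frac{33246}{-20993} = \frac{34404}{70400} + \frac{33246}{-20993} = 34404 \cdot \frac{1}{70400} + 33246 \left(- \frac{1}{20993}\right) = \frac{8601}{17600} - \frac{33246}{20993} = - \frac{404568807}{369476800}$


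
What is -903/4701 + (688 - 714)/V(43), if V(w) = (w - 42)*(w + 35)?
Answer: -2470/4701 ≈ -0.52542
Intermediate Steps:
V(w) = (-42 + w)*(35 + w)
-903/4701 + (688 - 714)/V(43) = -903/4701 + (688 - 714)/(-1470 + 43² - 7*43) = -903*1/4701 - 26/(-1470 + 1849 - 301) = -301/1567 - 26/78 = -301/1567 - 26*1/78 = -301/1567 - ⅓ = -2470/4701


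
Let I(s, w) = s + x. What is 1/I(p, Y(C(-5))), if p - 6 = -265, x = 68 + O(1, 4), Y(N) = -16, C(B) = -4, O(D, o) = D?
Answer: -1/190 ≈ -0.0052632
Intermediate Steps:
x = 69 (x = 68 + 1 = 69)
p = -259 (p = 6 - 265 = -259)
I(s, w) = 69 + s (I(s, w) = s + 69 = 69 + s)
1/I(p, Y(C(-5))) = 1/(69 - 259) = 1/(-190) = -1/190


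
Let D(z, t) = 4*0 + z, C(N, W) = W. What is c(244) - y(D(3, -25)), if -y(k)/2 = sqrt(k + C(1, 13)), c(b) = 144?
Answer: 152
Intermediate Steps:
D(z, t) = z (D(z, t) = 0 + z = z)
y(k) = -2*sqrt(13 + k) (y(k) = -2*sqrt(k + 13) = -2*sqrt(13 + k))
c(244) - y(D(3, -25)) = 144 - (-2)*sqrt(13 + 3) = 144 - (-2)*sqrt(16) = 144 - (-2)*4 = 144 - 1*(-8) = 144 + 8 = 152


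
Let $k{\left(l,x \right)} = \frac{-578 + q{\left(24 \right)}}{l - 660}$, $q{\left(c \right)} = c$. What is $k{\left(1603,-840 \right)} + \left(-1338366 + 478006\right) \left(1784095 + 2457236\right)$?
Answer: $- \frac{3441074461428434}{943} \approx -3.6491 \cdot 10^{12}$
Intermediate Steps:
$k{\left(l,x \right)} = - \frac{554}{-660 + l}$ ($k{\left(l,x \right)} = \frac{-578 + 24}{l - 660} = - \frac{554}{-660 + l}$)
$k{\left(1603,-840 \right)} + \left(-1338366 + 478006\right) \left(1784095 + 2457236\right) = - \frac{554}{-660 + 1603} + \left(-1338366 + 478006\right) \left(1784095 + 2457236\right) = - \frac{554}{943} - 3649071539160 = - \frac{3441074461428434}{943}$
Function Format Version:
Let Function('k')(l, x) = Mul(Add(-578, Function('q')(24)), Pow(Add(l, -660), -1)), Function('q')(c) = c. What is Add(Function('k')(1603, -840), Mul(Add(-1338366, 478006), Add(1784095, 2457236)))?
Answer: Rational(-3441074461428434, 943) ≈ -3.6491e+12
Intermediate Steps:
Function('k')(l, x) = Mul(-554, Pow(Add(-660, l), -1)) (Function('k')(l, x) = Mul(Add(-578, 24), Pow(Add(l, -660), -1)) = Mul(-554, Pow(Add(-660, l), -1)))
Add(Function('k')(1603, -840), Mul(Add(-1338366, 478006), Add(1784095, 2457236))) = Add(Mul(-554, Pow(Add(-660, 1603), -1)), Mul(Add(-1338366, 478006), Add(1784095, 2457236))) = Add(Mul(-554, Pow(943, -1)), Mul(-860360, 4241331)) = Add(Mul(-554, Rational(1, 943)), -3649071539160) = Add(Rational(-554, 943), -3649071539160) = Rational(-3441074461428434, 943)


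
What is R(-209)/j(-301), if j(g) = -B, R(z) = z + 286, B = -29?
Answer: 77/29 ≈ 2.6552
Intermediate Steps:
R(z) = 286 + z
j(g) = 29 (j(g) = -1*(-29) = 29)
R(-209)/j(-301) = (286 - 209)/29 = 77*(1/29) = 77/29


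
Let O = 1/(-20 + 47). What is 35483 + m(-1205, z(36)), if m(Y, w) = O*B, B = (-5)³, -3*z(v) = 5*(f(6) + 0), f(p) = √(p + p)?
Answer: 957916/27 ≈ 35478.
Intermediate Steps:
f(p) = √2*√p (f(p) = √(2*p) = √2*√p)
z(v) = -10*√3/3 (z(v) = -5*(√2*√6 + 0)/3 = -5*(2*√3 + 0)/3 = -5*2*√3/3 = -10*√3/3)
O = 1/27 ≈ 0.037037
B = -125
m(Y, w) = -125/27 (m(Y, w) = (1/27)*(-125) = -125/27)
35483 + m(-1205, z(36)) = 35483 - 125/27 = 957916/27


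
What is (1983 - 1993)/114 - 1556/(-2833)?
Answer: 74527/161481 ≈ 0.46152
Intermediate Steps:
(1983 - 1993)/114 - 1556/(-2833) = -10*1/114 - 1556*(-1/2833) = -5/57 + 1556/2833 = 74527/161481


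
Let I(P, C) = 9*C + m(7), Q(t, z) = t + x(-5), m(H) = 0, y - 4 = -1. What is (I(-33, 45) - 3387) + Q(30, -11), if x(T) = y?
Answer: -2949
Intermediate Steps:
y = 3 (y = 4 - 1 = 3)
x(T) = 3
Q(t, z) = 3 + t (Q(t, z) = t + 3 = 3 + t)
I(P, C) = 9*C (I(P, C) = 9*C + 0 = 9*C)
(I(-33, 45) - 3387) + Q(30, -11) = (9*45 - 3387) + (3 + 30) = (405 - 3387) + 33 = -2982 + 33 = -2949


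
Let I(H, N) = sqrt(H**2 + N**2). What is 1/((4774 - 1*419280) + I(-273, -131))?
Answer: -207253/85907566173 - sqrt(91690)/171815132346 ≈ -2.4143e-6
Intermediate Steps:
1/((4774 - 1*419280) + I(-273, -131)) = 1/((4774 - 1*419280) + sqrt((-273)**2 + (-131)**2)) = 1/((4774 - 419280) + sqrt(74529 + 17161)) = 1/(-414506 + sqrt(91690))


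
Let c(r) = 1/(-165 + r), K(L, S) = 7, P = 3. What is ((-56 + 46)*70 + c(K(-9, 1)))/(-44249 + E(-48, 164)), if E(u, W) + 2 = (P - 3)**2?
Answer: 110601/6991658 ≈ 0.015819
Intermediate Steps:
E(u, W) = -2 (E(u, W) = -2 + (3 - 3)**2 = -2 + 0**2 = -2 + 0 = -2)
((-56 + 46)*70 + c(K(-9, 1)))/(-44249 + E(-48, 164)) = ((-56 + 46)*70 + 1/(-165 + 7))/(-44249 - 2) = (-10*70 + 1/(-158))/(-44251) = (-700 - 1/158)*(-1/44251) = -110601/158*(-1/44251) = 110601/6991658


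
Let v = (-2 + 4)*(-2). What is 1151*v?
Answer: -4604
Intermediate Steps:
v = -4 (v = 2*(-2) = -4)
1151*v = 1151*(-4) = -4604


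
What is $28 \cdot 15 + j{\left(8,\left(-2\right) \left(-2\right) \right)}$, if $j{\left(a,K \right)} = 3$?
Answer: $423$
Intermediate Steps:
$28 \cdot 15 + j{\left(8,\left(-2\right) \left(-2\right) \right)} = 28 \cdot 15 + 3 = 420 + 3 = 423$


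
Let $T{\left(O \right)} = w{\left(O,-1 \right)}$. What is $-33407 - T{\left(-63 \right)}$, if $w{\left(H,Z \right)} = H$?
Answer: $-33344$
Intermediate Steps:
$T{\left(O \right)} = O$
$-33407 - T{\left(-63 \right)} = -33407 - -63 = -33407 + 63 = -33344$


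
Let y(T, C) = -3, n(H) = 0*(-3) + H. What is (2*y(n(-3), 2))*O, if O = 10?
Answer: -60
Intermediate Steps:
n(H) = H (n(H) = 0 + H = H)
(2*y(n(-3), 2))*O = (2*(-3))*10 = -6*10 = -60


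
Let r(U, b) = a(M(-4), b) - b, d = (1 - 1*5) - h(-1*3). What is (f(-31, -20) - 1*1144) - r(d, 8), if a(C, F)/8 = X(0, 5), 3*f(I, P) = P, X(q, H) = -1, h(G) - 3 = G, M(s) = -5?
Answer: -3404/3 ≈ -1134.7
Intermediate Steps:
h(G) = 3 + G
f(I, P) = P/3
a(C, F) = -8 (a(C, F) = 8*(-1) = -8)
d = -4 (d = (1 - 1*5) - (3 - 1*3) = (1 - 5) - (3 - 3) = -4 - 1*0 = -4 + 0 = -4)
r(U, b) = -8 - b
(f(-31, -20) - 1*1144) - r(d, 8) = ((1/3)*(-20) - 1*1144) - (-8 - 1*8) = (-20/3 - 1144) - (-8 - 8) = -3452/3 - 1*(-16) = -3452/3 + 16 = -3404/3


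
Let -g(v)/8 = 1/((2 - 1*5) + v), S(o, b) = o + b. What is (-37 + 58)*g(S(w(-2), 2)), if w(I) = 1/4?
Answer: 224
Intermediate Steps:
w(I) = ¼
S(o, b) = b + o
g(v) = -8/(-3 + v) (g(v) = -8/((2 - 1*5) + v) = -8/((2 - 5) + v) = -8/(-3 + v))
(-37 + 58)*g(S(w(-2), 2)) = (-37 + 58)*(-8/(-3 + (2 + ¼))) = 21*(-8/(-3 + 9/4)) = 21*(-8/(-¾)) = 21*(-8*(-4/3)) = 21*(32/3) = 224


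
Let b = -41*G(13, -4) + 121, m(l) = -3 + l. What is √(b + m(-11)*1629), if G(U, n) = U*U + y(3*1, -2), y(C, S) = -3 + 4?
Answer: 3*I*√3295 ≈ 172.21*I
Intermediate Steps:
y(C, S) = 1
G(U, n) = 1 + U² (G(U, n) = U*U + 1 = U² + 1 = 1 + U²)
b = -6849 (b = -41*(1 + 13²) + 121 = -41*(1 + 169) + 121 = -41*170 + 121 = -6970 + 121 = -6849)
√(b + m(-11)*1629) = √(-6849 + (-3 - 11)*1629) = √(-6849 - 14*1629) = √(-6849 - 22806) = √(-29655) = 3*I*√3295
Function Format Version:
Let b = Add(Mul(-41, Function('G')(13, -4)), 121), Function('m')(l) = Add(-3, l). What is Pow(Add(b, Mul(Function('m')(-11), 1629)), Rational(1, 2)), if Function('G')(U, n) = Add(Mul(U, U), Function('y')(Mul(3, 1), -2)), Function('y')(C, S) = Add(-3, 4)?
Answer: Mul(3, I, Pow(3295, Rational(1, 2))) ≈ Mul(172.21, I)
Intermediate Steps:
Function('y')(C, S) = 1
Function('G')(U, n) = Add(1, Pow(U, 2)) (Function('G')(U, n) = Add(Mul(U, U), 1) = Add(Pow(U, 2), 1) = Add(1, Pow(U, 2)))
b = -6849 (b = Add(Mul(-41, Add(1, Pow(13, 2))), 121) = Add(Mul(-41, Add(1, 169)), 121) = Add(Mul(-41, 170), 121) = Add(-6970, 121) = -6849)
Pow(Add(b, Mul(Function('m')(-11), 1629)), Rational(1, 2)) = Pow(Add(-6849, Mul(Add(-3, -11), 1629)), Rational(1, 2)) = Pow(Add(-6849, Mul(-14, 1629)), Rational(1, 2)) = Pow(Add(-6849, -22806), Rational(1, 2)) = Pow(-29655, Rational(1, 2)) = Mul(3, I, Pow(3295, Rational(1, 2)))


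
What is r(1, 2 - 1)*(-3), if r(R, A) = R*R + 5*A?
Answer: -18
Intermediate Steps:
r(R, A) = R² + 5*A
r(1, 2 - 1)*(-3) = (1² + 5*(2 - 1))*(-3) = (1 + 5*1)*(-3) = (1 + 5)*(-3) = 6*(-3) = -18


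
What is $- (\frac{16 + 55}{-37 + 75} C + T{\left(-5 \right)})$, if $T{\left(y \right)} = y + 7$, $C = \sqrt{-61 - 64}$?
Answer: $-2 - \frac{355 i \sqrt{5}}{38} \approx -2.0 - 20.89 i$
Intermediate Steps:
$C = 5 i \sqrt{5}$ ($C = \sqrt{-125} = 5 i \sqrt{5} \approx 11.18 i$)
$T{\left(y \right)} = 7 + y$
$- (\frac{16 + 55}{-37 + 75} C + T{\left(-5 \right)}) = - (\frac{16 + 55}{-37 + 75} \cdot 5 i \sqrt{5} + \left(7 - 5\right)) = - (\frac{71}{38} \cdot 5 i \sqrt{5} + 2) = - (71 \cdot \frac{1}{38} \cdot 5 i \sqrt{5} + 2) = - (\frac{71 \cdot 5 i \sqrt{5}}{38} + 2) = - (\frac{355 i \sqrt{5}}{38} + 2) = - (2 + \frac{355 i \sqrt{5}}{38}) = -2 - \frac{355 i \sqrt{5}}{38}$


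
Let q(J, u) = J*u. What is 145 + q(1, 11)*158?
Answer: 1883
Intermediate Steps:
145 + q(1, 11)*158 = 145 + (1*11)*158 = 145 + 11*158 = 145 + 1738 = 1883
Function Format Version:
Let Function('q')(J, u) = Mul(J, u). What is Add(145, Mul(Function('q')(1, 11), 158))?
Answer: 1883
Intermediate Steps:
Add(145, Mul(Function('q')(1, 11), 158)) = Add(145, Mul(Mul(1, 11), 158)) = Add(145, Mul(11, 158)) = Add(145, 1738) = 1883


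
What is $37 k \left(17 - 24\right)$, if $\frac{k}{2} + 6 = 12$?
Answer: $-3108$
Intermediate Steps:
$k = 12$ ($k = -12 + 2 \cdot 12 = -12 + 24 = 12$)
$37 k \left(17 - 24\right) = 37 \cdot 12 \left(17 - 24\right) = 444 \left(17 - 24\right) = 444 \left(-7\right) = -3108$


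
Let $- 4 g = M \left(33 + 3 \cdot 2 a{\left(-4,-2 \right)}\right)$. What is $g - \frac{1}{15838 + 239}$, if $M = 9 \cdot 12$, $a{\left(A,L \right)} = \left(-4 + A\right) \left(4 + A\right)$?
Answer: $- \frac{14324608}{16077} \approx -891.0$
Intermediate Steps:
$M = 108$
$g = -891$ ($g = - \frac{108 \left(33 + 3 \cdot 2 \left(-16 + \left(-4\right)^{2}\right)\right)}{4} = - \frac{108 \left(33 + 6 \left(-16 + 16\right)\right)}{4} = - \frac{108 \left(33 + 6 \cdot 0\right)}{4} = - \frac{108 \left(33 + 0\right)}{4} = - \frac{108 \cdot 33}{4} = \left(- \frac{1}{4}\right) 3564 = -891$)
$g - \frac{1}{15838 + 239} = -891 - \frac{1}{15838 + 239} = -891 - \frac{1}{16077} = - \frac{14324608}{16077}$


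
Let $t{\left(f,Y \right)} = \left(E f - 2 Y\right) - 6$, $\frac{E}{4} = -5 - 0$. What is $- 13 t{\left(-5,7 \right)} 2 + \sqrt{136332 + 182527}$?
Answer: $-2080 + \sqrt{318859} \approx -1515.3$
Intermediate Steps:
$E = -20$ ($E = 4 \left(-5 - 0\right) = 4 \left(-5 + 0\right) = 4 \left(-5\right) = -20$)
$t{\left(f,Y \right)} = -6 - 20 f - 2 Y$ ($t{\left(f,Y \right)} = \left(- 20 f - 2 Y\right) - 6 = -6 - 20 f - 2 Y$)
$- 13 t{\left(-5,7 \right)} 2 + \sqrt{136332 + 182527} = - 13 \left(-6 - -100 - 14\right) 2 + \sqrt{136332 + 182527} = - 13 \left(-6 + 100 - 14\right) 2 + \sqrt{318859} = \left(-13\right) 80 \cdot 2 + \sqrt{318859} = \left(-1040\right) 2 + \sqrt{318859} = -2080 + \sqrt{318859}$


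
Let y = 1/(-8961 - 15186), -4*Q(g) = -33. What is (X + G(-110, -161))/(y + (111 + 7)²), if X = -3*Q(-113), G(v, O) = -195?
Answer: -21225213/1344891308 ≈ -0.015782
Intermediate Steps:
Q(g) = 33/4 (Q(g) = -¼*(-33) = 33/4)
X = -99/4 (X = -3*33/4 = -99/4 ≈ -24.750)
y = -1/24147 (y = 1/(-24147) = -1/24147 ≈ -4.1413e-5)
(X + G(-110, -161))/(y + (111 + 7)²) = (-99/4 - 195)/(-1/24147 + (111 + 7)²) = -879/(4*(-1/24147 + 118²)) = -879/(4*(-1/24147 + 13924)) = -879/(4*336222827/24147) = -879/4*24147/336222827 = -21225213/1344891308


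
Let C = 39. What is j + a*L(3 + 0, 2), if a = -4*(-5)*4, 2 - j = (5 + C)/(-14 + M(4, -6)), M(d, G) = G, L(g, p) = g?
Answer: 1221/5 ≈ 244.20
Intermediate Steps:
j = 21/5 (j = 2 - (5 + 39)/(-14 - 6) = 2 - 44/(-20) = 2 - 44*(-1)/20 = 2 - 1*(-11/5) = 2 + 11/5 = 21/5 ≈ 4.2000)
a = 80 (a = 20*4 = 80)
j + a*L(3 + 0, 2) = 21/5 + 80*(3 + 0) = 21/5 + 80*3 = 21/5 + 240 = 1221/5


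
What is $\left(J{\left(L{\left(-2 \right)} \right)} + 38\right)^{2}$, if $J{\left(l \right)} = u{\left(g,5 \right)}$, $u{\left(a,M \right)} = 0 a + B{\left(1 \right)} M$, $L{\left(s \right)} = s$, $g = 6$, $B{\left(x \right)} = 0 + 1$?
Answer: $1849$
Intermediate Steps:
$B{\left(x \right)} = 1$
$u{\left(a,M \right)} = M$ ($u{\left(a,M \right)} = 0 a + 1 M = 0 + M = M$)
$J{\left(l \right)} = 5$
$\left(J{\left(L{\left(-2 \right)} \right)} + 38\right)^{2} = \left(5 + 38\right)^{2} = 43^{2} = 1849$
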